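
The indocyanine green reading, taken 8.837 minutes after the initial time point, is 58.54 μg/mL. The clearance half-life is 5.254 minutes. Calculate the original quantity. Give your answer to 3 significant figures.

188 μg/mL

Number of half-lives elapsed: n = 8.837/5.254 ≈ 1.682.
A₀ = A × 2^n = 58.54 × 2^1.682 = 58.54 × 3.2086 ≈ 187.83 μg/mL.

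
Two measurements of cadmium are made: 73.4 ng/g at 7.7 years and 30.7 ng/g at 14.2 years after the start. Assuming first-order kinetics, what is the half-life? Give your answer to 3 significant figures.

5.17 years

Over Δt = 14.2 − 7.7 = 6.5 years, the level fell by a factor of 73.4/30.7 ≈ 2.3909.
n = log₂(2.3909) ≈ 1.2575 half-lives, so t½ = 6.5/1.2575 ≈ 5.1688 years.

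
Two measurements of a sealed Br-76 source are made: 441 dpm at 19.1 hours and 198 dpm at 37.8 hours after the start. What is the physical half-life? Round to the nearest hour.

16 hours

Over Δt = 37.8 − 19.1 = 18.7 hours, the level fell by a factor of 441/198 ≈ 2.2273.
n = log₂(2.2273) ≈ 1.1553 half-lives, so t½ = 18.7/1.1553 ≈ 16.187 hours.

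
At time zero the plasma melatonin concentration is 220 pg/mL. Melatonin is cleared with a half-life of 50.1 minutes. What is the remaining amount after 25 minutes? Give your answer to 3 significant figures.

156 pg/mL

Number of half-lives: n = 25/50.1 ≈ 0.499.
Remaining = 220 × (1/2)^0.499 = 220 × 0.7076 ≈ 155.67 pg/mL.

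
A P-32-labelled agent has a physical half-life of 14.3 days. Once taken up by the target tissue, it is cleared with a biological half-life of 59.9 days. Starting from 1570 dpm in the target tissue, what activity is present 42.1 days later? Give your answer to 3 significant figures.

125 dpm

1/t_eff = 1/t_phys + 1/t_biol = 1/14.3 + 1/59.9 = 0.086625 per day.
t_eff = 14.3 × 59.9 / (14.3 + 59.9) ≈ 11.544 days.
Remaining = 1570 × (1/2)^(42.1/11.544) = 1570 × (1/2)^3.6469 ≈ 125.34 dpm.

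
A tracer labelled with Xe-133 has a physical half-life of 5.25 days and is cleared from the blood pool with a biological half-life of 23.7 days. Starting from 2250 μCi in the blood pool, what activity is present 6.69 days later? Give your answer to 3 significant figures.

765 μCi

1/t_eff = 1/t_phys + 1/t_biol = 1/5.25 + 1/23.7 = 0.23267 per day.
t_eff = 5.25 × 23.7 / (5.25 + 23.7) ≈ 4.2979 days.
Remaining = 2250 × (1/2)^(6.69/4.2979) = 2250 × (1/2)^1.5566 ≈ 764.91 μCi.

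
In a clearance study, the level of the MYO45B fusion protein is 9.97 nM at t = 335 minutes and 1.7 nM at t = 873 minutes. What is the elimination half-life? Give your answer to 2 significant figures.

210 minutes

Over Δt = 873 − 335 = 538 minutes, the level fell by a factor of 9.97/1.7 ≈ 5.8647.
n = log₂(5.8647) ≈ 2.5521 half-lives, so t½ = 538/2.5521 ≈ 210.81 minutes.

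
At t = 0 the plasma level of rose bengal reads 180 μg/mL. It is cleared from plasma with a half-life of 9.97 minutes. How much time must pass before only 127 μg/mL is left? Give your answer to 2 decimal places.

5.02 minutes

Fraction remaining = 127/180 ≈ 0.70556.
n = log₂(180/127) = ln(1.4173)/ln 2 ≈ 0.50317 half-lives.
t = n × t½ = 0.50317 × 9.97 ≈ 5.0166 minutes.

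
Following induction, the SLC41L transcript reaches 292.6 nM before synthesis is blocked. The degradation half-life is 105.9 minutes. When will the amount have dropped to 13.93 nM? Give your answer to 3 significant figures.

465 minutes

Fraction remaining = 13.93/292.6 ≈ 0.047608.
n = log₂(292.6/13.93) = ln(21.005)/ln 2 ≈ 4.3927 half-lives.
t = n × t½ = 4.3927 × 105.9 ≈ 465.18 minutes.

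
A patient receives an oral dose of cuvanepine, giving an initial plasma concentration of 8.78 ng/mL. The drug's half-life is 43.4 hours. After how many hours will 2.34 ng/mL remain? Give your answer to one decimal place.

Fraction remaining = 2.34/8.78 ≈ 0.26651.
n = log₂(8.78/2.34) = ln(3.7521)/ln 2 ≈ 1.9077 half-lives.
t = n × t½ = 1.9077 × 43.4 ≈ 82.795 hours.

82.8 hours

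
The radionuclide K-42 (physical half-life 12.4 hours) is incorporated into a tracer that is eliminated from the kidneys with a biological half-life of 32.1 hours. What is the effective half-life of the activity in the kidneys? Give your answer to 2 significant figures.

8.9 hours

1/t_eff = 1/t_phys + 1/t_biol = 1/12.4 + 1/32.1 = 0.1118 per hour.
t_eff = 12.4 × 32.1 / (12.4 + 32.1) ≈ 8.9447 hours.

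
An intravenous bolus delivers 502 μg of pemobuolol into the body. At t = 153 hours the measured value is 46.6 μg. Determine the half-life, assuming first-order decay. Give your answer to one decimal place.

44.6 hours

A/A₀ = 46.6/502 ≈ 0.092829.
n = log₂(10.773) ≈ 3.4293 half-lives elapsed in 153 hours.
t½ = 153/3.4293 ≈ 44.616 hours.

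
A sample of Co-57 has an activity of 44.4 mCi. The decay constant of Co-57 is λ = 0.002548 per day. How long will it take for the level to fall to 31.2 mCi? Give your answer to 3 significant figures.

138 days

t½ = ln 2 / λ = 0.69315 / 0.002548 ≈ 272.04 days.
Fraction remaining = 31.2/44.4 ≈ 0.7027.
n = log₂(44.4/31.2) = ln(1.4231)/ln 2 ≈ 0.50901 half-lives.
t = n × t½ = 0.50901 × 272.04 ≈ 138.47 days.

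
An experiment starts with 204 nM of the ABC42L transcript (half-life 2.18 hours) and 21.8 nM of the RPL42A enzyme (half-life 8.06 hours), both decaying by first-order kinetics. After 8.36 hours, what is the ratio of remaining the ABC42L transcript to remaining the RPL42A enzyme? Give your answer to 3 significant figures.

1.35

ABC42L transcript: 204 × (1/2)^(8.36/2.18) = 204 × (1/2)^3.8349 ≈ 14.296 nM.
RPL42A enzyme: 21.8 × (1/2)^(8.36/8.06) = 21.8 × (1/2)^1.0372 ≈ 10.622 nM.
Ratio ≈ 14.296 / 10.622 ≈ 1.3459.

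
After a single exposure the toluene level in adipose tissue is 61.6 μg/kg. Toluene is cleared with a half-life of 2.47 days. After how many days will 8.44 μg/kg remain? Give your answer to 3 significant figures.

7.08 days

Fraction remaining = 8.44/61.6 ≈ 0.13701.
n = log₂(61.6/8.44) = ln(7.2986)/ln 2 ≈ 2.8676 half-lives.
t = n × t½ = 2.8676 × 2.47 ≈ 7.083 days.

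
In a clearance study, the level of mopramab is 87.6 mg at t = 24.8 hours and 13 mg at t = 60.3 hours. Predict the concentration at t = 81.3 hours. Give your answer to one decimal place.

4.2 mg

Over Δt = 60.3 − 24.8 = 35.5 hours, the level fell by a factor of 87.6/13 ≈ 6.7385.
n = log₂(6.7385) ≈ 2.7524 half-lives, so t½ = 35.5/2.7524 ≈ 12.898 hours.
From t = 60.3 to t = 81.3: 13 × (1/2)^((81.3−60.3)/12.898) ≈ 4.2054 mg.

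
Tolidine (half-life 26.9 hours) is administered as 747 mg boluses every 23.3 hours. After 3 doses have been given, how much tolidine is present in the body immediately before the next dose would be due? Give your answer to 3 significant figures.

758 mg

The 3 doses were given 69.9, 46.6, 23.3 hours ago.
Total = 747·(1/2)^(69.9/26.9) + 747·(1/2)^(46.6/26.9) + 747·(1/2)^(23.3/26.9)
      = 123.34 + 224.82 + 409.8 ≈ 757.96 mg.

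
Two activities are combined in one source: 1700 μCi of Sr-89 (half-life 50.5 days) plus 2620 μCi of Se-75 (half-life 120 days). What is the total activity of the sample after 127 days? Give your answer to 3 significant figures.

Sr-89: 1700 × (1/2)^(127/50.5) = 1700 × (1/2)^2.5149 ≈ 297.44 μCi.
Se-75: 2620 × (1/2)^(127/120) = 2620 × (1/2)^1.0583 ≈ 1258.1 μCi.
Total = 297.44 + 1258.1 ≈ 1555.5 μCi.

1560 μCi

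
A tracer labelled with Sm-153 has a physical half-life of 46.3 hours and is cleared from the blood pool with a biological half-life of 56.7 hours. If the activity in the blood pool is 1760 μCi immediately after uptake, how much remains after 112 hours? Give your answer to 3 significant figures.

1/t_eff = 1/t_phys + 1/t_biol = 1/46.3 + 1/56.7 = 0.039235 per hour.
t_eff = 46.3 × 56.7 / (46.3 + 56.7) ≈ 25.487 hours.
Remaining = 1760 × (1/2)^(112/25.487) = 1760 × (1/2)^4.3943 ≈ 83.694 μCi.

83.7 μCi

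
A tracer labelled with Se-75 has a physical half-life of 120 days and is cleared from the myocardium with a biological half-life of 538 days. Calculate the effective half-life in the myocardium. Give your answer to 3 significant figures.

1/t_eff = 1/t_phys + 1/t_biol = 1/120 + 1/538 = 0.010192 per day.
t_eff = 120 × 538 / (120 + 538) ≈ 98.116 days.

98.1 days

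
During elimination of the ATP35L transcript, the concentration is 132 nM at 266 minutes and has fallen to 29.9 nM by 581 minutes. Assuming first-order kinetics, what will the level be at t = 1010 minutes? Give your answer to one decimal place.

4.0 nM

Over Δt = 581 − 266 = 315 minutes, the level fell by a factor of 132/29.9 ≈ 4.4147.
n = log₂(4.4147) ≈ 2.1423 half-lives, so t½ = 315/2.1423 ≈ 147.04 minutes.
From t = 581 to t = 1010: 29.9 × (1/2)^((1010−581)/147.04) ≈ 3.9571 nM.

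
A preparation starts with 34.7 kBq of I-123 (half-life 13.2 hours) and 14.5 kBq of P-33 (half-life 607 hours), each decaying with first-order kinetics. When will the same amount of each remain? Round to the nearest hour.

Set 34.7·(1/2)^(t/13.2) = 14.5·(1/2)^(t/607).
Taking log₂: log₂(34.7/14.5) = t·(1/13.2 − 1/607).
log₂(2.3931) = 1.2589; 1/13.2 − 1/607 = 0.07411.
t = 1.2589 / 0.07411 ≈ 16.987 hours.

17 hours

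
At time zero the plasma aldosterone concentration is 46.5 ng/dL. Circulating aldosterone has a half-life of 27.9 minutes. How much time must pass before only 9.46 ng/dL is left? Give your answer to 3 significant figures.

64.1 minutes

Fraction remaining = 9.46/46.5 ≈ 0.20344.
n = log₂(46.5/9.46) = ln(4.9154)/ln 2 ≈ 2.2973 half-lives.
t = n × t½ = 2.2973 × 27.9 ≈ 64.095 minutes.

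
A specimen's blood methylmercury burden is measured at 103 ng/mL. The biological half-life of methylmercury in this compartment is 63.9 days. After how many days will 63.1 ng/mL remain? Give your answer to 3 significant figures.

45.2 days

Fraction remaining = 63.1/103 ≈ 0.61262.
n = log₂(103/63.1) = ln(1.6323)/ln 2 ≈ 0.70693 half-lives.
t = n × t½ = 0.70693 × 63.9 ≈ 45.173 days.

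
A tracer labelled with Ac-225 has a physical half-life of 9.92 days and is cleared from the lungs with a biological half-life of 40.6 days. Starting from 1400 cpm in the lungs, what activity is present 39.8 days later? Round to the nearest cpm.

44 cpm

1/t_eff = 1/t_phys + 1/t_biol = 1/9.92 + 1/40.6 = 0.12544 per day.
t_eff = 9.92 × 40.6 / (9.92 + 40.6) ≈ 7.9721 days.
Remaining = 1400 × (1/2)^(39.8/7.9721) = 1400 × (1/2)^4.9924 ≈ 43.981 cpm.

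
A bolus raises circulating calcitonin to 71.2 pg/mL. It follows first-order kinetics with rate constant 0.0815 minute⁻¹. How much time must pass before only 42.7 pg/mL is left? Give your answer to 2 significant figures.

t½ = ln 2 / λ = 0.69315 / 0.0815 ≈ 8.5049 minutes.
Fraction remaining = 42.7/71.2 ≈ 0.59972.
n = log₂(71.2/42.7) = ln(1.6674)/ln 2 ≈ 0.73764 half-lives.
t = n × t½ = 0.73764 × 8.5049 ≈ 6.2735 minutes.

6.3 minutes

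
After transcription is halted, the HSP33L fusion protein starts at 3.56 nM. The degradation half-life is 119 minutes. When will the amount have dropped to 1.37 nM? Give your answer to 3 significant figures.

164 minutes

Fraction remaining = 1.37/3.56 ≈ 0.38483.
n = log₂(3.56/1.37) = ln(2.5985)/ln 2 ≈ 1.3777 half-lives.
t = n × t½ = 1.3777 × 119 ≈ 163.95 minutes.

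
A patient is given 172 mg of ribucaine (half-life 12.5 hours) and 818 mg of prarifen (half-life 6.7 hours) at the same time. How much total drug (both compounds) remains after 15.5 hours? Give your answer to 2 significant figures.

240 mg

ribucaine: 172 × (1/2)^(15.5/12.5) = 172 × (1/2)^1.24 ≈ 72.82 mg.
prarifen: 818 × (1/2)^(15.5/6.7) = 818 × (1/2)^2.3134 ≈ 164.57 mg.
Total = 72.82 + 164.57 ≈ 237.39 mg.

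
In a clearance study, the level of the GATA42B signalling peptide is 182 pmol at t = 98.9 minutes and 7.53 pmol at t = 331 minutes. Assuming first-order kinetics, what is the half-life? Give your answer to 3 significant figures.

50.5 minutes

Over Δt = 331 − 98.9 = 232.1 minutes, the level fell by a factor of 182/7.53 ≈ 24.17.
n = log₂(24.17) ≈ 4.5951 half-lives, so t½ = 232.1/4.5951 ≈ 50.51 minutes.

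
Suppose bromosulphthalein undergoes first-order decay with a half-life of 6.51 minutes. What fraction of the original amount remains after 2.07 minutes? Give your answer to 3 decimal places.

0.802

n = 2.07/6.51 ≈ 0.31797 half-lives.
Fraction remaining = (1/2)^0.31797 ≈ 0.8022.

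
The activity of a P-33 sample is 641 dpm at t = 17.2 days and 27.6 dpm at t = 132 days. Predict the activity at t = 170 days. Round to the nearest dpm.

10 dpm

Over Δt = 132 − 17.2 = 114.8 days, the level fell by a factor of 641/27.6 ≈ 23.225.
n = log₂(23.225) ≈ 4.5376 half-lives, so t½ = 114.8/4.5376 ≈ 25.3 days.
From t = 132 to t = 170: 27.6 × (1/2)^((170−132)/25.3) ≈ 9.7446 dpm.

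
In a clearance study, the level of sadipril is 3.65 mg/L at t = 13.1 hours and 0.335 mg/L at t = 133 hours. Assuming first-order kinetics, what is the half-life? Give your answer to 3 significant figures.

34.8 hours

Over Δt = 133 − 13.1 = 119.9 hours, the level fell by a factor of 3.65/0.335 ≈ 10.896.
n = log₂(10.896) ≈ 3.4457 half-lives, so t½ = 119.9/3.4457 ≈ 34.797 hours.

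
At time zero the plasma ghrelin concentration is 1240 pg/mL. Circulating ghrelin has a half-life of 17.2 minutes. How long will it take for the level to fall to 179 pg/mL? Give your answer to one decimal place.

Fraction remaining = 179/1240 ≈ 0.14435.
n = log₂(1240/179) = ln(6.9274)/ln 2 ≈ 2.7923 half-lives.
t = n × t½ = 2.7923 × 17.2 ≈ 48.028 minutes.

48.0 minutes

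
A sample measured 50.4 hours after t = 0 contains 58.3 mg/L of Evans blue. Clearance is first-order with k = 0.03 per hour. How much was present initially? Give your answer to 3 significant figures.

264 mg/L

t½ = ln 2 / k = 0.69315 / 0.03 ≈ 23.105 hours.
Number of half-lives elapsed: n = 50.4/23.105 ≈ 2.1814.
A₀ = A × 2^n = 58.3 × 2^2.1814 = 58.3 × 4.5358 ≈ 264.44 mg/L.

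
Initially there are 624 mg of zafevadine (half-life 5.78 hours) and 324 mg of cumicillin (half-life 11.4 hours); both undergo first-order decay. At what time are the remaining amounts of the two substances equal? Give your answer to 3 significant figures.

Set 624·(1/2)^(t/5.78) = 324·(1/2)^(t/11.4).
Taking log₂: log₂(624/324) = t·(1/5.78 − 1/11.4).
log₂(1.9259) = 0.94555; 1/5.78 − 1/11.4 = 0.085291.
t = 0.94555 / 0.085291 ≈ 11.086 hours.

11.1 hours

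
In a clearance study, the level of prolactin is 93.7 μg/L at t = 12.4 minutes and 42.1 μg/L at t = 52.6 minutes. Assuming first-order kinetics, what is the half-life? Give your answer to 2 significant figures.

35 minutes

Over Δt = 52.6 − 12.4 = 40.2 minutes, the level fell by a factor of 93.7/42.1 ≈ 2.2257.
n = log₂(2.2257) ≈ 1.1542 half-lives, so t½ = 40.2/1.1542 ≈ 34.828 minutes.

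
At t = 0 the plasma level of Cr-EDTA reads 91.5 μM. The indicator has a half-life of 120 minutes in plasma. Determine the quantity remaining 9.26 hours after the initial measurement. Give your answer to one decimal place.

3.7 μM

Convert the elapsed time: 9.26 hours = 555.6 minutes.
Number of half-lives: n = 555.6/120 ≈ 4.63.
Remaining = 91.5 × (1/2)^4.63 = 91.5 × 0.040386 ≈ 3.6953 μM.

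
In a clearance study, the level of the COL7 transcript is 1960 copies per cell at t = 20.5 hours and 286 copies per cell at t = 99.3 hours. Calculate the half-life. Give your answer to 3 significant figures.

Over Δt = 99.3 − 20.5 = 78.8 hours, the level fell by a factor of 1960/286 ≈ 6.8531.
n = log₂(6.8531) ≈ 2.7768 half-lives, so t½ = 78.8/2.7768 ≈ 28.378 hours.

28.4 hours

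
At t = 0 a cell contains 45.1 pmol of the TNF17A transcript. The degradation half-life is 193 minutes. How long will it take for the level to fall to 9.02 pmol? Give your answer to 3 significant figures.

448 minutes

Fraction remaining = 9.02/45.1 ≈ 0.2.
n = log₂(45.1/9.02) = ln(5)/ln 2 ≈ 2.3219 half-lives.
t = n × t½ = 2.3219 × 193 ≈ 448.13 minutes.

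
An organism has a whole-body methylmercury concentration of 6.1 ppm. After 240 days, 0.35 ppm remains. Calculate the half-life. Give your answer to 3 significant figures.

A/A₀ = 0.35/6.1 ≈ 0.057377.
n = log₂(17.429) ≈ 4.1234 half-lives elapsed in 240 days.
t½ = 240/4.1234 ≈ 58.205 days.

58.2 days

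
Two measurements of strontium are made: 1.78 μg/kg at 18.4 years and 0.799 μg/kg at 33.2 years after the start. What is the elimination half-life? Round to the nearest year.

13 years

Over Δt = 33.2 − 18.4 = 14.8 years, the level fell by a factor of 1.78/0.799 ≈ 2.2278.
n = log₂(2.2278) ≈ 1.1556 half-lives, so t½ = 14.8/1.1556 ≈ 12.807 years.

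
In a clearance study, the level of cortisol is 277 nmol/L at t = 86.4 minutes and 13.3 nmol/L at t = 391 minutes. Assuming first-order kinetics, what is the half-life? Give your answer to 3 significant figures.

69.5 minutes

Over Δt = 391 − 86.4 = 304.6 minutes, the level fell by a factor of 277/13.3 ≈ 20.827.
n = log₂(20.827) ≈ 4.3804 half-lives, so t½ = 304.6/4.3804 ≈ 69.537 minutes.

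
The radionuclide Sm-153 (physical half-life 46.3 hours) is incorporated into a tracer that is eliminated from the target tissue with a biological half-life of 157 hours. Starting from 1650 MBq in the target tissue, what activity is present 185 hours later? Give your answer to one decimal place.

1/t_eff = 1/t_phys + 1/t_biol = 1/46.3 + 1/157 = 0.027968 per hour.
t_eff = 46.3 × 157 / (46.3 + 157) ≈ 35.756 hours.
Remaining = 1650 × (1/2)^(185/35.756) = 1650 × (1/2)^5.174 ≈ 45.703 MBq.

45.7 MBq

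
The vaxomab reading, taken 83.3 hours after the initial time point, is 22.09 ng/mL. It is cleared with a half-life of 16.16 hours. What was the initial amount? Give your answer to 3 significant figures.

Number of half-lives elapsed: n = 83.3/16.16 ≈ 5.1547.
A₀ = A × 2^n = 22.09 × 2^5.1547 = 22.09 × 35.622 ≈ 786.89 ng/mL.

787 ng/mL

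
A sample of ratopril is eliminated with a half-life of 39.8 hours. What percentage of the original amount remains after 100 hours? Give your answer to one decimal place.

17.5%

n = 100/39.8 ≈ 2.5126 half-lives.
Fraction remaining = (1/2)^2.5126 ≈ 0.17524, i.e. 17.524%.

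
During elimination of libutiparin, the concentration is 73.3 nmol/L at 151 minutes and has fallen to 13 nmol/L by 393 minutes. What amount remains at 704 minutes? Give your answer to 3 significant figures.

1.41 nmol/L

Over Δt = 393 − 151 = 242 minutes, the level fell by a factor of 73.3/13 ≈ 5.6385.
n = log₂(5.6385) ≈ 2.4953 half-lives, so t½ = 242/2.4953 ≈ 96.982 minutes.
From t = 393 to t = 704: 13 × (1/2)^((704−393)/96.982) ≈ 1.408 nmol/L.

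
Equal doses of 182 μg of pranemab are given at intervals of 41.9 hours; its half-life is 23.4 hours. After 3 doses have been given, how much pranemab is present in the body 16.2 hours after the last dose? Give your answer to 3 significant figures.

The 3 doses were given 100, 58.1, 16.2 hours ago.
Total = 182·(1/2)^(100/23.4) + 182·(1/2)^(58.1/23.4) + 182·(1/2)^(16.2/23.4)
      = 9.4106 + 32.557 + 112.63 ≈ 154.6 μg.

155 μg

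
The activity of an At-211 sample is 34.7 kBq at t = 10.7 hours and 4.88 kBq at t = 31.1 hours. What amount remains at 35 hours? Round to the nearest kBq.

Over Δt = 31.1 − 10.7 = 20.4 hours, the level fell by a factor of 34.7/4.88 ≈ 7.1107.
n = log₂(7.1107) ≈ 2.83 half-lives, so t½ = 20.4/2.83 ≈ 7.2085 hours.
From t = 31.1 to t = 35: 4.88 × (1/2)^((35−31.1)/7.2085) ≈ 3.3539 kBq.

3 kBq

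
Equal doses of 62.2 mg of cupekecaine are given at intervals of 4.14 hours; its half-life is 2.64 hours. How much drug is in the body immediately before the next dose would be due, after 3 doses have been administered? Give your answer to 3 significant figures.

30.4 mg

The 3 doses were given 12.42, 8.28, 4.14 hours ago.
Total = 62.2·(1/2)^(12.42/2.64) + 62.2·(1/2)^(8.28/2.64) + 62.2·(1/2)^(4.14/2.64)
      = 2.3855 + 7.0738 + 20.976 ≈ 30.435 mg.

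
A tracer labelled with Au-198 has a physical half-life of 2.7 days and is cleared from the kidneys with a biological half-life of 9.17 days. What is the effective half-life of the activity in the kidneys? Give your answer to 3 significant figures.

2.09 days

1/t_eff = 1/t_phys + 1/t_biol = 1/2.7 + 1/9.17 = 0.47942 per day.
t_eff = 2.7 × 9.17 / (2.7 + 9.17) ≈ 2.0858 days.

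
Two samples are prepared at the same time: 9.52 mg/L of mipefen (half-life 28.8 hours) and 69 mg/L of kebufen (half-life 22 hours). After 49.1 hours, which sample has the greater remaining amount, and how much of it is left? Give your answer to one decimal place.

kebufen, 14.7 mg/L

mipefen: 9.52 × (1/2)^1.7049 ≈ 2.9203 mg/L.
kebufen: 69 × (1/2)^2.2318 ≈ 14.689 mg/L.
Kebufen has more remaining, at ≈ 14.689 mg/L.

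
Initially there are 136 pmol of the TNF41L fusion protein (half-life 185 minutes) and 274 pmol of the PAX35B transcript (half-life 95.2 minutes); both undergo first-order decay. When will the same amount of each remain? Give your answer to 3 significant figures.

198 minutes

Set 136·(1/2)^(t/185) = 274·(1/2)^(t/95.2).
Taking log₂: log₂(136/274) = t·(1/185 − 1/95.2).
log₂(0.49635) = -1.0106; 1/185 − 1/95.2 = -0.0050988.
t = -1.0106 / -0.0050988 ≈ 198.2 minutes.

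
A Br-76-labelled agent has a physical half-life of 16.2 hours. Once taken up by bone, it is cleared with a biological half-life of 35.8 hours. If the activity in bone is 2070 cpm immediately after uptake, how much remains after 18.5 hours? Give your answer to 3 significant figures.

656 cpm

1/t_eff = 1/t_phys + 1/t_biol = 1/16.2 + 1/35.8 = 0.089661 per hour.
t_eff = 16.2 × 35.8 / (16.2 + 35.8) ≈ 11.153 hours.
Remaining = 2070 × (1/2)^(18.5/11.153) = 2070 × (1/2)^1.6587 ≈ 655.6 cpm.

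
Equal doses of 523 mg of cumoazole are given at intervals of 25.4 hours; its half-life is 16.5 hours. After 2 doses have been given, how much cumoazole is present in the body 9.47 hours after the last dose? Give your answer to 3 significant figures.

The 2 doses were given 34.87, 9.47 hours ago.
Total = 523·(1/2)^(34.87/16.5) + 523·(1/2)^(9.47/16.5)
      = 120.87 + 351.34 ≈ 472.21 mg.

472 mg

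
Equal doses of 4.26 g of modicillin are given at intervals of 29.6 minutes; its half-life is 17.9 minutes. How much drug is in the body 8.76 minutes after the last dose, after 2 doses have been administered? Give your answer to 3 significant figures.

The 2 doses were given 38.36, 8.76 minutes ago.
Total = 4.26·(1/2)^(38.36/17.9) + 4.26·(1/2)^(8.76/17.9)
      = 0.96449 + 3.0345 ≈ 3.999 g.

4.00 g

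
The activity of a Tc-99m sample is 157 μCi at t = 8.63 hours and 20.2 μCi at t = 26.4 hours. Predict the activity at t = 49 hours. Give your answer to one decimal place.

Over Δt = 26.4 − 8.63 = 17.77 hours, the level fell by a factor of 157/20.2 ≈ 7.7723.
n = log₂(7.7723) ≈ 2.9583 half-lives, so t½ = 17.77/2.9583 ≈ 6.0068 hours.
From t = 26.4 to t = 49: 20.2 × (1/2)^((49−26.4)/6.0068) ≈ 1.4885 μCi.

1.5 μCi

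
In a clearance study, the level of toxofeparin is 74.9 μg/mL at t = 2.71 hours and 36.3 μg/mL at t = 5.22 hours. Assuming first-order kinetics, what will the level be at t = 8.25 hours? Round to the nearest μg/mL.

Over Δt = 5.22 − 2.71 = 2.51 hours, the level fell by a factor of 74.9/36.3 ≈ 2.0634.
n = log₂(2.0634) ≈ 1.045 half-lives, so t½ = 2.51/1.045 ≈ 2.4019 hours.
From t = 5.22 to t = 8.25: 36.3 × (1/2)^((8.25−5.22)/2.4019) ≈ 15.141 μg/mL.

15 μg/mL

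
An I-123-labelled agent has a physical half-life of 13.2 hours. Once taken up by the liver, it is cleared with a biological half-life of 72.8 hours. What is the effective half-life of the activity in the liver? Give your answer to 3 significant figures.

11.2 hours

1/t_eff = 1/t_phys + 1/t_biol = 1/13.2 + 1/72.8 = 0.089494 per hour.
t_eff = 13.2 × 72.8 / (13.2 + 72.8) ≈ 11.174 hours.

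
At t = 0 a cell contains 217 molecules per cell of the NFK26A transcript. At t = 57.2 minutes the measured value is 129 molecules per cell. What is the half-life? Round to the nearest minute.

A/A₀ = 129/217 ≈ 0.59447.
n = log₂(1.6822) ≈ 0.75032 half-lives elapsed in 57.2 minutes.
t½ = 57.2/0.75032 ≈ 76.234 minutes.

76 minutes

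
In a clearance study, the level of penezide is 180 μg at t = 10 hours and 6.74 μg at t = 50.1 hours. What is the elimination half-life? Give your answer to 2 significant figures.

8.5 hours

Over Δt = 50.1 − 10 = 40.1 hours, the level fell by a factor of 180/6.74 ≈ 26.706.
n = log₂(26.706) ≈ 4.7391 half-lives, so t½ = 40.1/4.7391 ≈ 8.4615 hours.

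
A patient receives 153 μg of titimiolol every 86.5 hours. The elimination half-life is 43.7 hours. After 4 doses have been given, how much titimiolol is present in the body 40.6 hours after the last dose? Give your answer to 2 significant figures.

The 4 doses were given 300.1, 213.6, 127.1, 40.6 hours ago.
Total = 153·(1/2)^(300.1/43.7) + 153·(1/2)^(213.6/43.7) + 153·(1/2)^(127.1/43.7) + 153·(1/2)^(40.6/43.7)
      = 1.3105 + 5.1677 + 20.378 + 80.356 ≈ 107.21 μg.

110 μg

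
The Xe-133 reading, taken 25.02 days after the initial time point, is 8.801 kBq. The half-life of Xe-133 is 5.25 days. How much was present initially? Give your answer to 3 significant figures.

239 kBq

Number of half-lives elapsed: n = 25.02/5.25 ≈ 4.7657.
A₀ = A × 2^n = 8.801 × 2^4.7657 = 8.801 × 27.203 ≈ 239.42 kBq.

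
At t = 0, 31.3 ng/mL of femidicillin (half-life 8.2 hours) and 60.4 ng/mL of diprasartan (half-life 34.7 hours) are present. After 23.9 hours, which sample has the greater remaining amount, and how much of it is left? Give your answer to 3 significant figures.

femidicillin: 31.3 × (1/2)^2.9146 ≈ 4.151 ng/mL.
diprasartan: 60.4 × (1/2)^0.68876 ≈ 37.471 ng/mL.
Diprasartan has more remaining, at ≈ 37.471 ng/mL.

diprasartan, 37.5 ng/mL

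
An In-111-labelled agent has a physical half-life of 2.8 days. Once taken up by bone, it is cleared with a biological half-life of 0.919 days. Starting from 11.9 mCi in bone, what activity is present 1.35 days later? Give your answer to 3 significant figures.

1/t_eff = 1/t_phys + 1/t_biol = 1/2.8 + 1/0.919 = 1.4453 per day.
t_eff = 2.8 × 0.919 / (2.8 + 0.919) ≈ 0.69191 days.
Remaining = 11.9 × (1/2)^(1.35/0.69191) = 11.9 × (1/2)^1.9511 ≈ 3.0775 mCi.

3.08 mCi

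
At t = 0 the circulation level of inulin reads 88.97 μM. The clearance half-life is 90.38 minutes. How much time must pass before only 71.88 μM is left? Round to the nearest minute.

28 minutes

Fraction remaining = 71.88/88.97 ≈ 0.80791.
n = log₂(88.97/71.88) = ln(1.2378)/ln 2 ≈ 0.30773 half-lives.
t = n × t½ = 0.30773 × 90.38 ≈ 27.813 minutes.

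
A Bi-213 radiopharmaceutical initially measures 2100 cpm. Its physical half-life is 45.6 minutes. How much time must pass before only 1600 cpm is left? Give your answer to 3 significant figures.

Fraction remaining = 1600/2100 ≈ 0.7619.
n = log₂(2100/1600) = ln(1.3125)/ln 2 ≈ 0.39232 half-lives.
t = n × t½ = 0.39232 × 45.6 ≈ 17.89 minutes.

17.9 minutes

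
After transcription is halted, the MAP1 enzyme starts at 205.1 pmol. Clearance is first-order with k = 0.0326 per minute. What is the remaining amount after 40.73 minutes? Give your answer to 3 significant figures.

54.4 pmol

t½ = ln 2 / k = 0.69315 / 0.0326 ≈ 21.262 minutes.
Number of half-lives: n = 40.73/21.262 ≈ 1.9156.
Remaining = 205.1 × (1/2)^1.9156 = 205.1 × 0.26506 ≈ 54.364 pmol.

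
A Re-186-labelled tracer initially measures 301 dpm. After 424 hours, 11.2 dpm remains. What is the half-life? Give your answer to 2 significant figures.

A/A₀ = 11.2/301 ≈ 0.037209.
n = log₂(26.875) ≈ 4.7482 half-lives elapsed in 424 hours.
t½ = 424/4.7482 ≈ 89.297 hours.

89 hours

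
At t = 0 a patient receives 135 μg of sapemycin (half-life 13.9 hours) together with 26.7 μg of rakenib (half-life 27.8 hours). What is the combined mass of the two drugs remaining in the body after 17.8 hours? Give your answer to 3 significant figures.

72.7 μg

sapemycin: 135 × (1/2)^(17.8/13.9) = 135 × (1/2)^1.2806 ≈ 55.57 μg.
rakenib: 26.7 × (1/2)^(17.8/27.8) = 26.7 × (1/2)^0.64029 ≈ 17.13 μg.
Total = 55.57 + 17.13 ≈ 72.701 μg.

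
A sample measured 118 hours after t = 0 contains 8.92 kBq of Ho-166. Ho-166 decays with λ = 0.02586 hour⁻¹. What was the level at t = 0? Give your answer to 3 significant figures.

189 kBq

t½ = ln 2 / λ = 0.69315 / 0.02586 ≈ 26.804 hours.
Number of half-lives elapsed: n = 118/26.804 ≈ 4.4024.
A₀ = A × 2^n = 8.92 × 2^4.4024 = 8.92 × 21.147 ≈ 188.63 kBq.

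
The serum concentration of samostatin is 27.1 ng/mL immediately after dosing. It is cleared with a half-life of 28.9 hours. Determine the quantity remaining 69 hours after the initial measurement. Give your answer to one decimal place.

Number of half-lives: n = 69/28.9 ≈ 2.3875.
Remaining = 27.1 × (1/2)^2.3875 = 27.1 × 0.19111 ≈ 5.179 ng/mL.

5.2 ng/mL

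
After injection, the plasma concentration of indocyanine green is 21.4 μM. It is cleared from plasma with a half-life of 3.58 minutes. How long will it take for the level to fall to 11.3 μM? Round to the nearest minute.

Fraction remaining = 11.3/21.4 ≈ 0.52804.
n = log₂(21.4/11.3) = ln(1.8938)/ln 2 ≈ 0.92129 half-lives.
t = n × t½ = 0.92129 × 3.58 ≈ 3.2982 minutes.

3 minutes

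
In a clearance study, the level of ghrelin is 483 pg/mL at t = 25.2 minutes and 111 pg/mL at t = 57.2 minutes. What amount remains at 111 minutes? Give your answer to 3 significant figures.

9.37 pg/mL

Over Δt = 57.2 − 25.2 = 32 minutes, the level fell by a factor of 483/111 ≈ 4.3514.
n = log₂(4.3514) ≈ 2.1215 half-lives, so t½ = 32/2.1215 ≈ 15.084 minutes.
From t = 57.2 to t = 111: 111 × (1/2)^((111−57.2)/15.084) ≈ 9.3678 pg/mL.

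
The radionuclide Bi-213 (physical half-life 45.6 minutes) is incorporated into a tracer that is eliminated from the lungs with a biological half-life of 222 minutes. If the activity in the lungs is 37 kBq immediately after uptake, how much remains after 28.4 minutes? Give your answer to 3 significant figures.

1/t_eff = 1/t_phys + 1/t_biol = 1/45.6 + 1/222 = 0.026434 per minute.
t_eff = 45.6 × 222 / (45.6 + 222) ≈ 37.83 minutes.
Remaining = 37 × (1/2)^(28.4/37.83) = 37 × (1/2)^0.75073 ≈ 21.989 kBq.

22.0 kBq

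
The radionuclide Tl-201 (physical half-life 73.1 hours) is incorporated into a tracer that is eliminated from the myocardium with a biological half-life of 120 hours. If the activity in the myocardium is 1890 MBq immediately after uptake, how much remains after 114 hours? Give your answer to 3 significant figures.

1/t_eff = 1/t_phys + 1/t_biol = 1/73.1 + 1/120 = 0.022013 per hour.
t_eff = 73.1 × 120 / (73.1 + 120) ≈ 45.427 hours.
Remaining = 1890 × (1/2)^(114/45.427) = 1890 × (1/2)^2.5095 ≈ 331.91 MBq.

332 MBq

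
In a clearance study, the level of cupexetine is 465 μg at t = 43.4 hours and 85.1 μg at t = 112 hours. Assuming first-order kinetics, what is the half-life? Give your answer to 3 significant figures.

28.0 hours

Over Δt = 112 − 43.4 = 68.6 hours, the level fell by a factor of 465/85.1 ≈ 5.4642.
n = log₂(5.4642) ≈ 2.45 half-lives, so t½ = 68.6/2.45 ≈ 28 hours.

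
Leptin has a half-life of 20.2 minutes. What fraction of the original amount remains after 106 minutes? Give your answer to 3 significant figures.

0.0263

n = 106/20.2 ≈ 5.2475 half-lives.
Fraction remaining = (1/2)^5.2475 ≈ 0.026323.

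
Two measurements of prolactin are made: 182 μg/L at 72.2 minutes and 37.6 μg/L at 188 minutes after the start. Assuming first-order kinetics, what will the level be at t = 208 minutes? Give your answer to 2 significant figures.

29 μg/L

Over Δt = 188 − 72.2 = 115.8 minutes, the level fell by a factor of 182/37.6 ≈ 4.8404.
n = log₂(4.8404) ≈ 2.2751 half-lives, so t½ = 115.8/2.2751 ≈ 50.898 minutes.
From t = 188 to t = 208: 37.6 × (1/2)^((208−188)/50.898) ≈ 28.635 μg/L.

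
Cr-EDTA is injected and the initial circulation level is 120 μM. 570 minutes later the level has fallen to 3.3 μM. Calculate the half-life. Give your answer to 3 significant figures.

110 minutes

A/A₀ = 3.3/120 ≈ 0.0275.
n = log₂(36.364) ≈ 5.1844 half-lives elapsed in 570 minutes.
t½ = 570/5.1844 ≈ 109.94 minutes.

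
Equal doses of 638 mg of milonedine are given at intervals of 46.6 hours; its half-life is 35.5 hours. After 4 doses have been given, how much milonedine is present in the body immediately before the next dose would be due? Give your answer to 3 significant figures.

419 mg

The 4 doses were given 186.4, 139.8, 93.2, 46.6 hours ago.
Total = 638·(1/2)^(186.4/35.5) + 638·(1/2)^(139.8/35.5) + 638·(1/2)^(93.2/35.5) + 638·(1/2)^(46.6/35.5)
      = 16.757 + 41.625 + 103.4 + 256.84 ≈ 418.62 mg.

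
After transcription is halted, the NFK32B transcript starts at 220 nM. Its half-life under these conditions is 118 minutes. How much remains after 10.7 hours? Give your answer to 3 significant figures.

5.07 nM

Convert the elapsed time: 10.7 hours = 642 minutes.
Number of half-lives: n = 642/118 ≈ 5.4407.
Remaining = 220 × (1/2)^5.4407 = 220 × 0.023025 ≈ 5.0654 nM.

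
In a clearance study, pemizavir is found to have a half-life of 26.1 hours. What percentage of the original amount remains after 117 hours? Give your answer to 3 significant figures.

n = 117/26.1 ≈ 4.4828 half-lives.
Fraction remaining = (1/2)^4.4828 ≈ 0.044725, i.e. 4.4725%.

4.47%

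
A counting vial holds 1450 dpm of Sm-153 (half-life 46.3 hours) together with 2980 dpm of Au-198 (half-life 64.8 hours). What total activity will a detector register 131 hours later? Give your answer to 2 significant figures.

Sm-153: 1450 × (1/2)^(131/46.3) = 1450 × (1/2)^2.8294 ≈ 204.01 dpm.
Au-198: 2980 × (1/2)^(131/64.8) = 2980 × (1/2)^2.0216 ≈ 733.93 dpm.
Total = 204.01 + 733.93 ≈ 937.93 dpm.

940 dpm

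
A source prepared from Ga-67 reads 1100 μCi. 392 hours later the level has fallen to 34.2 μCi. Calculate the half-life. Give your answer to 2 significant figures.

78 hours

A/A₀ = 34.2/1100 ≈ 0.031091.
n = log₂(32.164) ≈ 5.0074 half-lives elapsed in 392 hours.
t½ = 392/5.0074 ≈ 78.285 hours.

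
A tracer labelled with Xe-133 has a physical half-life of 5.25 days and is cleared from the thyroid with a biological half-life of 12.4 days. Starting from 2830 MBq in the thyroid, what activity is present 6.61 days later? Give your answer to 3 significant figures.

1/t_eff = 1/t_phys + 1/t_biol = 1/5.25 + 1/12.4 = 0.27112 per day.
t_eff = 5.25 × 12.4 / (5.25 + 12.4) ≈ 3.6884 days.
Remaining = 2830 × (1/2)^(6.61/3.6884) = 2830 × (1/2)^1.7921 ≈ 817.16 MBq.

817 MBq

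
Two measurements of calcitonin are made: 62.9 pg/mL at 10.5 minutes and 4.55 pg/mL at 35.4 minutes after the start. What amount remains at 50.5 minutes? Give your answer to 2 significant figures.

Over Δt = 35.4 − 10.5 = 24.9 minutes, the level fell by a factor of 62.9/4.55 ≈ 13.824.
n = log₂(13.824) ≈ 3.7891 half-lives, so t½ = 24.9/3.7891 ≈ 6.5714 minutes.
From t = 35.4 to t = 50.5: 4.55 × (1/2)^((50.5−35.4)/6.5714) ≈ 0.92533 pg/mL.

0.93 pg/mL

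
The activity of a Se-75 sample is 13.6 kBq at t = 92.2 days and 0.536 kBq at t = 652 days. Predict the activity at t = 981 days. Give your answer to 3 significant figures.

0.0801 kBq

Over Δt = 652 − 92.2 = 559.8 days, the level fell by a factor of 13.6/0.536 ≈ 25.373.
n = log₂(25.373) ≈ 4.6652 half-lives, so t½ = 559.8/4.6652 ≈ 119.99 days.
From t = 652 to t = 981: 0.536 × (1/2)^((981−652)/119.99) ≈ 0.080131 kBq.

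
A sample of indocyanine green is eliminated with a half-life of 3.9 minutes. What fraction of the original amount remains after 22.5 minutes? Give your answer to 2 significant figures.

0.018

n = 22.5/3.9 ≈ 5.7692 half-lives.
Fraction remaining = (1/2)^5.7692 ≈ 0.018335.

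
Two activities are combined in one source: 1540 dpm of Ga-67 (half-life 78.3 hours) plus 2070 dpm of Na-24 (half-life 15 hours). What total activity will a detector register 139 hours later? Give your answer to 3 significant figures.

453 dpm

Ga-67: 1540 × (1/2)^(139/78.3) = 1540 × (1/2)^1.7752 ≈ 449.91 dpm.
Na-24: 2070 × (1/2)^(139/15) = 2070 × (1/2)^9.2667 ≈ 3.3607 dpm.
Total = 449.91 + 3.3607 ≈ 453.27 dpm.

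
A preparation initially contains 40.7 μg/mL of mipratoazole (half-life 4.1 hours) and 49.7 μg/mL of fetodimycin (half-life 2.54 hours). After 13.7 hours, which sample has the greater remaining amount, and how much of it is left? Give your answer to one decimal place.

mipratoazole, 4.0 μg/mL

mipratoazole: 40.7 × (1/2)^3.3415 ≈ 4.0153 μg/mL.
fetodimycin: 49.7 × (1/2)^5.3937 ≈ 1.1822 μg/mL.
Mipratoazole has more remaining, at ≈ 4.0153 μg/mL.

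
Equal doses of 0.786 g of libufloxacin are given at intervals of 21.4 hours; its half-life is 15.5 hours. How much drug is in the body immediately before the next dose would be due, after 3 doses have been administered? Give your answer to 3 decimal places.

0.462 g

The 3 doses were given 64.2, 42.8, 21.4 hours ago.
Total = 0.786·(1/2)^(64.2/15.5) + 0.786·(1/2)^(42.8/15.5) + 0.786·(1/2)^(21.4/15.5)
      = 0.044522 + 0.11593 + 0.30186 ≈ 0.46231 g.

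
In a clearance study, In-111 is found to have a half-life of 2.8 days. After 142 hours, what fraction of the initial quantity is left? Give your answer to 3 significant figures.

0.231

142 hours = 5.91667 days.
n = 5.91667/2.8 ≈ 2.1131 half-lives.
Fraction remaining = (1/2)^2.1131 ≈ 0.23115.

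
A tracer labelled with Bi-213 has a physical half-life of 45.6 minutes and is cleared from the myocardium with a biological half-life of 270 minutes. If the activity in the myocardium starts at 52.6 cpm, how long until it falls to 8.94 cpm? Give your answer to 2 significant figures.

100 minutes

1/t_eff = 1/t_phys + 1/t_biol = 1/45.6 + 1/270 = 0.025634 per minute.
t_eff = 45.6 × 270 / (45.6 + 270) ≈ 39.011 minutes.
n = log₂(52.6/8.94) ≈ 2.5567; t = 2.5567 × 39.011 ≈ 99.741 minutes.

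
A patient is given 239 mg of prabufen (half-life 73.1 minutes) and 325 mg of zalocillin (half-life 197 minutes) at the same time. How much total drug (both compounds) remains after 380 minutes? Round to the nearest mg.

92 mg

prabufen: 239 × (1/2)^(380/73.1) = 239 × (1/2)^5.1984 ≈ 6.5093 mg.
zalocillin: 325 × (1/2)^(380/197) = 325 × (1/2)^1.9289 ≈ 85.353 mg.
Total = 6.5093 + 85.353 ≈ 91.862 mg.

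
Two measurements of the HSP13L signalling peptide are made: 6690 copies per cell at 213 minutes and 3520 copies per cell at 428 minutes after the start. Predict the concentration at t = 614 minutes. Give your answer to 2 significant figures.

2000 copies per cell

Over Δt = 428 − 213 = 215 minutes, the level fell by a factor of 6690/3520 ≈ 1.9006.
n = log₂(1.9006) ≈ 0.92643 half-lives, so t½ = 215/0.92643 ≈ 232.07 minutes.
From t = 428 to t = 614: 3520 × (1/2)^((614−428)/232.07) ≈ 2019.6 copies per cell.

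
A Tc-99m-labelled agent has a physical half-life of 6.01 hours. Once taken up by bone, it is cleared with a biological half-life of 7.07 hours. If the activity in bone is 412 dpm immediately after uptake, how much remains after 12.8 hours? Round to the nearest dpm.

27 dpm

1/t_eff = 1/t_phys + 1/t_biol = 1/6.01 + 1/7.07 = 0.30783 per hour.
t_eff = 6.01 × 7.07 / (6.01 + 7.07) ≈ 3.2485 hours.
Remaining = 412 × (1/2)^(12.8/3.2485) = 412 × (1/2)^3.9403 ≈ 26.839 dpm.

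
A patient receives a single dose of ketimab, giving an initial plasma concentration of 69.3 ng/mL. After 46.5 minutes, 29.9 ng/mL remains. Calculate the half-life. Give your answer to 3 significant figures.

A/A₀ = 29.9/69.3 ≈ 0.43146.
n = log₂(2.3177) ≈ 1.2127 half-lives elapsed in 46.5 minutes.
t½ = 46.5/1.2127 ≈ 38.344 minutes.

38.3 minutes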